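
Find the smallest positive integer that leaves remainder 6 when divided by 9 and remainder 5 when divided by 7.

Since 7·4 ≡ 1 (mod 9), take x = 5 + 7·((6−5)·4 mod 9) = 5 + 7·4 = 33.
Check: 33 mod 9 = 6, 33 mod 7 = 5.

33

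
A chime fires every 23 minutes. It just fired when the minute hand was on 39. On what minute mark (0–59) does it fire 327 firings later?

327·23 = 7521.
7521 mod 60 = 21 (since 125·60 = 7500).
(39 + 21) mod 60 = 0.

0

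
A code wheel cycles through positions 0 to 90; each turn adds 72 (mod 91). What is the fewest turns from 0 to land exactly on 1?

67

72·67 = 4824 = 53·91 + 1, so 72⁻¹ ≡ 67 (mod 91).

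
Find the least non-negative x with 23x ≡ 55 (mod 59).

46

23⁻¹ ≡ 18 (mod 59) because 23·18 = 414 = 7·59 + 1.
Multiplying both sides by 18: x ≡ 18·55 = 990 ≡ 46 (mod 59).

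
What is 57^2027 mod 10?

3

Last digits of 7^n: 7, 9, 3, 1 (period 4).
2027 leaves remainder 3 on division by 4, so 57^2027 ends in 3.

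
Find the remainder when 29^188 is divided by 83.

Successive squares of 29 mod 83: 29^1≡29, 29^2≡11, 29^4≡38, 29^8≡33, 29^16≡10, 29^32≡17, 29^64≡40, 29^128≡23.
Since 188 = 4 + 8 + 16 + 32 + 128 in binary, 29^188 ≡ 38·33·10·17·23 ≡ 81 (mod 83).

81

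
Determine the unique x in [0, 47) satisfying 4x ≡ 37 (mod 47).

The inverse of 4 mod 47 is 12 (since 4·12 = 48 ≡ 1).
So x ≡ 12·37 = 444 ≡ 21 (mod 47).
Check: 4·21 = 84 = 1·47 + 37.

21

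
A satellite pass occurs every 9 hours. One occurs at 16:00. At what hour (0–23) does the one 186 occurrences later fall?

186·9 = 1674.
Dividing 1674 by 24 gives quotient 69 and remainder 18.
(16 + 18) mod 24 = 10.

10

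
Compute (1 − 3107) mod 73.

3107 − 42·73 = 41, so 3107 ≡ 41 (mod 73).
(1 − 41) mod 73 = 33.

33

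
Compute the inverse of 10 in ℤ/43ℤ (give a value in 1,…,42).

13

10·13 = 130 = 3·43 + 1, so 10⁻¹ ≡ 13 (mod 43).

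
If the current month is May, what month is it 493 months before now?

April

493 mod 12 = 1 (since 41·12 = 492).
May − 1 month → April.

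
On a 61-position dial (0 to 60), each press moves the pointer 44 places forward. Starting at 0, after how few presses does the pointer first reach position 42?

44⁻¹ ≡ 43 (mod 61) because 44·43 = 1892 = 31·61 + 1.
Multiplying both sides by 43: x ≡ 43·42 = 1806 ≡ 37 (mod 61).

37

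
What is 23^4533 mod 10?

3

Powers of 3 mod 10 repeat with period 4: 3, 9, 7, 1.
4533 leaves remainder 1 on division by 4, so 23^4533 ends in 3.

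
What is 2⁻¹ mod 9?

2·5 = 10 = 1·9 + 1, so 2⁻¹ ≡ 5 (mod 9).

5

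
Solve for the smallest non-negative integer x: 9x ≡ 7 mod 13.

The inverse of 9 mod 13 is 3 (since 9·3 = 27 ≡ 1).
So x ≡ 3·7 = 21 ≡ 8 (mod 13).

8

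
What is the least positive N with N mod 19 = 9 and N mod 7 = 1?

85

Since 7·11 ≡ 1 (mod 19), take x = 1 + 7·((9−1)·11 mod 19) = 1 + 7·12 = 85.
Check: 85 mod 19 = 9, 85 mod 7 = 1.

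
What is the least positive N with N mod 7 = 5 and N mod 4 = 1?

5

x ≡ 1 (mod 4) gives x ∈ {1, 5}.
The first of these with x mod 7 = 5 is 5.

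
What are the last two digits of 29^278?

61

By repeated squaring mod 100: 29^1≡29, 29^2≡41, 29^4≡81, 29^8≡61, 29^16≡21, 29^32≡41, 29^64≡81, 29^128≡61, 29^256≡21.
Since 278 = 2 + 4 + 16 + 256 in binary, 29^278 ≡ 41·81·21·21 ≡ 61 (mod 100).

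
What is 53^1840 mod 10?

The units digit of 53^n cycles with period 4: 3, 9, 7, 1, …
1840 leaves remainder 0 on division by 4, so 53^1840 ends in 1.

1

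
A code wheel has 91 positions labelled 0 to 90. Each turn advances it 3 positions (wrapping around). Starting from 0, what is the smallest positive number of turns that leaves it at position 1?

3·61 = 183 = 2·91 + 1, so 3⁻¹ ≡ 61 (mod 91).

61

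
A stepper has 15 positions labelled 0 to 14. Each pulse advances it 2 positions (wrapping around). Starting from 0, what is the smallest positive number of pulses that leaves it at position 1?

8

15 = 7·2 + 1
2 = 2·1 + 0
Back-substituting gives 2·8 ≡ 1 (mod 15).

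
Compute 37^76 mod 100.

Successive squares of 37 mod 100: 37^1≡37, 37^2≡69, 37^4≡61, 37^8≡21, 37^16≡41, 37^32≡81, 37^64≡61.
76 = 4 + 8 + 64, so 37^76 ≡ 61·21·61 ≡ 41 (mod 100).

41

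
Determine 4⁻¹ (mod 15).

4·4 = 16 = 1·15 + 1, so 4⁻¹ ≡ 4 (mod 15).

4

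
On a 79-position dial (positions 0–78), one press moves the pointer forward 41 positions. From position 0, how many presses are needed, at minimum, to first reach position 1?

41·27 = 1107 = 14·79 + 1, so 41⁻¹ ≡ 27 (mod 79).

27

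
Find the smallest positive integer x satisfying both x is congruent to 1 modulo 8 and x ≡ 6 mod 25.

81

x ≡ 1 (mod 8) gives x ∈ {1, 9, 17, 25, 33, 41, 49, 57, …}.
The first of these with x mod 25 = 6 is 81.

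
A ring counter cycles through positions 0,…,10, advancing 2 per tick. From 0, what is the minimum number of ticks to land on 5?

8

The inverse of 2 mod 11 is 6 (since 2·6 = 12 ≡ 1).
So x ≡ 6·5 = 30 ≡ 8 (mod 11).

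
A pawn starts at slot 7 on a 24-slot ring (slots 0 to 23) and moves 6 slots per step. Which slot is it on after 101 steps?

101·6 = 606.
606 − 25·24 = 6, so 606 ≡ 6 (mod 24).
(7 + 6) mod 24 = 13.

13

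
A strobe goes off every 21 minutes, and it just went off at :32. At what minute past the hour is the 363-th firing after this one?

363·21 = 7623.
7623 = 127·60 + 3, so 7623 mod 60 = 3.
(32 + 3) mod 60 = 35.

35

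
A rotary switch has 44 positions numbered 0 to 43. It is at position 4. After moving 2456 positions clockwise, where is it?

2456 = 55·44 + 36, so 2456 mod 44 = 36.
(4 + 36) mod 44 = 40.

40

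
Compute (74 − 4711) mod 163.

90

4711 − 28·163 = 147, so 4711 ≡ 147 (mod 163).
(74 − 147) mod 163 = 90.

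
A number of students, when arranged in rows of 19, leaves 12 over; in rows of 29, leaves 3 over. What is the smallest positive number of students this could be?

x ≡ 12 (mod 19) gives x ∈ {12, 31, 50, 69, 88, 107, 126, 145, …}.
The first of these with x mod 29 = 3 is 525.

525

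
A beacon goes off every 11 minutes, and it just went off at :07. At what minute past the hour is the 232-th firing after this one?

232·11 = 2552.
2552 − 42·60 = 32, so 2552 ≡ 32 (mod 60).
(7 + 32) mod 60 = 39.

39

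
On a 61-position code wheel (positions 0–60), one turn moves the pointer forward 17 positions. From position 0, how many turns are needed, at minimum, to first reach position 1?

18

61 = 3·17 + 10
17 = 1·10 + 7
10 = 1·7 + 3
7 = 2·3 + 1
3 = 3·1 + 0
Back-substituting gives 17·18 ≡ 1 (mod 61).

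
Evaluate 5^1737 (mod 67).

Successive squares of 5 mod 67: 5^1≡5, 5^2≡25, 5^4≡22, 5^8≡15, 5^16≡24, 5^32≡40, 5^64≡59, 5^128≡64, 5^256≡9, 5^512≡14, 5^1024≡62.
Since 1737 = 1 + 8 + 64 + 128 + 512 + 1024 in binary, 5^1737 ≡ 5·15·59·64·14·62 ≡ 27 (mod 67).

27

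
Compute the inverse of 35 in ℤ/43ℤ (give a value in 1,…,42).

43 = 1·35 + 8
35 = 4·8 + 3
8 = 2·3 + 2
3 = 1·2 + 1
2 = 2·1 + 0
Back-substituting gives 35·16 ≡ 1 (mod 43).

16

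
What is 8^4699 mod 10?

Powers of 8 mod 10 repeat with period 4: 8, 4, 2, 6.
4699 leaves remainder 3 on division by 4, so 8^4699 ends in 2.

2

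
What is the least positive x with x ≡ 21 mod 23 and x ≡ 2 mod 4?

x ≡ 2 (mod 4) gives x ∈ {2, 6, 10, 14, 18, 22, 26, 30, …}.
The first of these with x mod 23 = 21 is 90.

90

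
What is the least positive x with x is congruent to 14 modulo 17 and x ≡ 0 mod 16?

48

x ≡ 0 (mod 16) gives x ∈ {0, 16, 32, 48}.
The first of these with x mod 17 = 14 is 48.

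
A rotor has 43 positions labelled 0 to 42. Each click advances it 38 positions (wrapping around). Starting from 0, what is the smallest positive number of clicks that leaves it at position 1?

38·17 = 646 = 15·43 + 1, so 38⁻¹ ≡ 17 (mod 43).

17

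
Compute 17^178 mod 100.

Square-and-reduce mod 100: 17^1≡17, 17^2≡89, 17^4≡21, 17^8≡41, 17^16≡81, 17^32≡61, 17^64≡21, 17^128≡41.
178 = 2 + 16 + 32 + 128, so 17^178 ≡ 89·81·61·41 ≡ 9 (mod 100).

9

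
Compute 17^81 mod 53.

Successive squares of 17 mod 53: 17^1≡17, 17^2≡24, 17^4≡46, 17^8≡49, 17^16≡16, 17^32≡44, 17^64≡28.
81 = 1 + 16 + 64, so 17^81 ≡ 17·16·28 ≡ 37 (mod 53).

37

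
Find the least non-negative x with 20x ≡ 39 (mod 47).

9

The inverse of 20 mod 47 is 40 (since 20·40 = 800 ≡ 1).
Multiplying both sides by 40: x ≡ 40·39 = 1560 ≡ 9 (mod 47).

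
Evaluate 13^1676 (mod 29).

Square-and-reduce mod 29: 13^1≡13, 13^2≡24, 13^4≡25, 13^8≡16, 13^16≡24, 13^32≡25, 13^64≡16, 13^128≡24, 13^256≡25, 13^512≡16, 13^1024≡24.
Since 1676 = 4 + 8 + 128 + 512 + 1024 in binary, 13^1676 ≡ 25·16·24·16·24 ≡ 7 (mod 29).

7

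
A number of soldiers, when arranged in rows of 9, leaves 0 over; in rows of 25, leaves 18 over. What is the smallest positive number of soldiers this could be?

x ≡ 0 (mod 9) gives x ∈ {0, 9, 18}.
The first of these with x mod 25 = 18 is 18.

18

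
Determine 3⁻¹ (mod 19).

19 = 6·3 + 1
3 = 3·1 + 0
Back-substituting gives 3·13 ≡ 1 (mod 19).

13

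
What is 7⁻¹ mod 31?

31 = 4·7 + 3
7 = 2·3 + 1
3 = 3·1 + 0
Back-substituting gives 7·9 ≡ 1 (mod 31).

9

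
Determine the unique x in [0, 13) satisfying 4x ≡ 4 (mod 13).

4⁻¹ ≡ 10 (mod 13) because 4·10 = 40 = 3·13 + 1.
So x ≡ 10·4 = 40 ≡ 1 (mod 13).

1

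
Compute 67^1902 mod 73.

65

Square-and-reduce mod 73: 67^1≡67, 67^2≡36, 67^4≡55, 67^8≡32, 67^16≡2, 67^32≡4, 67^64≡16, 67^128≡37, 67^256≡55, 67^512≡32, 67^1024≡2.
Since 1902 = 2 + 4 + 8 + 32 + 64 + 256 + 512 + 1024 in binary, 67^1902 ≡ 36·55·32·4·16·55·32·2 ≡ 65 (mod 73).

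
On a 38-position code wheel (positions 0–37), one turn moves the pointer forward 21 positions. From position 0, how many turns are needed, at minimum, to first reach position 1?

29

38 = 1·21 + 17
21 = 1·17 + 4
17 = 4·4 + 1
4 = 4·1 + 0
Back-substituting gives 21·29 ≡ 1 (mod 38).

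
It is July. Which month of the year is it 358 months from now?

358 − 29·12 = 10, so 358 ≡ 10 (mod 12).
July + 10 months → May.

May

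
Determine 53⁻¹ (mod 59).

49

53·49 = 2597 = 44·59 + 1, so 53⁻¹ ≡ 49 (mod 59).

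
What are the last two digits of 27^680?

Successive squares of 27 mod 100: 27^1≡27, 27^2≡29, 27^4≡41, 27^8≡81, 27^16≡61, 27^32≡21, 27^64≡41, 27^128≡81, 27^256≡61, 27^512≡21.
Since 680 = 8 + 32 + 128 + 512 in binary, 27^680 ≡ 81·21·81·21 ≡ 1 (mod 100).

01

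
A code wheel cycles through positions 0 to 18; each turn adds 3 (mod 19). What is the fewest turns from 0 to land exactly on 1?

13

19 = 6·3 + 1
3 = 3·1 + 0
Back-substituting gives 3·13 ≡ 1 (mod 19).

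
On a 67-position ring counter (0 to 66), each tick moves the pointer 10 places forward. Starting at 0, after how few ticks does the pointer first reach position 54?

59

10⁻¹ ≡ 47 (mod 67) because 10·47 = 470 = 7·67 + 1.
Multiplying both sides by 47: x ≡ 47·54 = 2538 ≡ 59 (mod 67).
Check: 10·59 = 590 = 8·67 + 54.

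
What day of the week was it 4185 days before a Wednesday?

Dividing 4185 by 7 gives quotient 597 and remainder 6.
Wednesday − 6 days → Thursday.

Thursday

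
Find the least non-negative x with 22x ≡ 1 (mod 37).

The inverse of 22 mod 37 is 32 (since 22·32 = 704 ≡ 1).
So x ≡ 32·1 = 32 ≡ 32 (mod 37).
Check: 22·32 = 704 = 19·37 + 1.

32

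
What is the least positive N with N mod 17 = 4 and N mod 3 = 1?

4

Since 3·6 ≡ 1 (mod 17), take x = 1 + 3·((4−1)·6 mod 17) = 1 + 3·1 = 4.
Check: 4 mod 17 = 4, 4 mod 3 = 1.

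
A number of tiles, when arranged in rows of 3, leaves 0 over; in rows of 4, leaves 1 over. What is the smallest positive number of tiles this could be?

9

Since 4·1 ≡ 1 (mod 3), take x = 1 + 4·((0−1)·1 mod 3) = 1 + 4·2 = 9.
Check: 9 mod 3 = 0, 9 mod 4 = 1.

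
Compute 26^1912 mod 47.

2

Square-and-reduce mod 47: 26^1≡26, 26^2≡18, 26^4≡42, 26^8≡25, 26^16≡14, 26^32≡8, 26^64≡17, 26^128≡7, 26^256≡2, 26^512≡4, 26^1024≡16.
Since 1912 = 8 + 16 + 32 + 64 + 256 + 512 + 1024 in binary, 26^1912 ≡ 25·14·8·17·2·4·16 ≡ 2 (mod 47).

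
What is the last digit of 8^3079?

2

Last digits of 8^n: 8, 4, 2, 6 (period 4).
3079 leaves remainder 3 on division by 4, so 8^3079 ends in 2.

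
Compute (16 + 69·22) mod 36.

22

69·22 = 1518.
1518 mod 36 = 6 (since 42·36 = 1512).
(16 + 6) mod 36 = 22.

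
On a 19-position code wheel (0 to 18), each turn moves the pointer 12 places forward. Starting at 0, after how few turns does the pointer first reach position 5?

2

12⁻¹ ≡ 8 (mod 19) because 12·8 = 96 = 5·19 + 1.
So x ≡ 8·5 = 40 ≡ 2 (mod 19).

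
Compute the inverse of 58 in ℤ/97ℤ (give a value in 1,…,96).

58·92 = 5336 = 55·97 + 1, so 58⁻¹ ≡ 92 (mod 97).

92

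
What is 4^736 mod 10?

Last digits of 4^n: 4, 6 (period 2).
736 mod 2 = 0, so the last digit matches 4^2 = 6.

6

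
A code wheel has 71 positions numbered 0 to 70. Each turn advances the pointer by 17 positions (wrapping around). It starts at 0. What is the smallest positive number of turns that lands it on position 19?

22

The inverse of 17 mod 71 is 46 (since 17·46 = 782 ≡ 1).
So x ≡ 46·19 = 874 ≡ 22 (mod 71).
Check: 17·22 = 374 = 5·71 + 19.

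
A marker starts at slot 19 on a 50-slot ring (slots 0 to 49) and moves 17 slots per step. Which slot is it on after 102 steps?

3

102·17 = 1734.
1734 − 34·50 = 34, so 1734 ≡ 34 (mod 50).
(19 + 34) mod 50 = 3.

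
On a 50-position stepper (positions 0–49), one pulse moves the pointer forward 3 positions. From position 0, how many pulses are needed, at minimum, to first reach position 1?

17

50 = 16·3 + 2
3 = 1·2 + 1
2 = 2·1 + 0
Back-substituting gives 3·17 ≡ 1 (mod 50).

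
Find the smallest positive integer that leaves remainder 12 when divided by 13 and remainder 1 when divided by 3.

25

Since 3·9 ≡ 1 (mod 13), take x = 1 + 3·((12−1)·9 mod 13) = 1 + 3·8 = 25.
Check: 25 mod 13 = 12, 25 mod 3 = 1.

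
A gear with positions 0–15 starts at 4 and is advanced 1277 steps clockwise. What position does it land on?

1277 = 79·16 + 13, so 1277 mod 16 = 13.
(4 + 13) mod 16 = 1.

1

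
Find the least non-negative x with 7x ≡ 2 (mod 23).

7⁻¹ ≡ 10 (mod 23) because 7·10 = 70 = 3·23 + 1.
Multiplying both sides by 10: x ≡ 10·2 = 20 ≡ 20 (mod 23).

20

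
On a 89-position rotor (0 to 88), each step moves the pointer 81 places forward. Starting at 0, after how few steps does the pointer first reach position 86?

The inverse of 81 mod 89 is 11 (since 81·11 = 891 ≡ 1).
So x ≡ 11·86 = 946 ≡ 56 (mod 89).

56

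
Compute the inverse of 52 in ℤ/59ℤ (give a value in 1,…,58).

42

59 = 1·52 + 7
52 = 7·7 + 3
7 = 2·3 + 1
3 = 3·1 + 0
Back-substituting gives 52·42 ≡ 1 (mod 59).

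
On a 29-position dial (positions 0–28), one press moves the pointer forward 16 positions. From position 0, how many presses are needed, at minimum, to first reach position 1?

16·20 = 320 = 11·29 + 1, so 16⁻¹ ≡ 20 (mod 29).

20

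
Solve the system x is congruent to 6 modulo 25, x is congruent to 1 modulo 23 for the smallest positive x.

Since 23·12 ≡ 1 (mod 25), take x = 1 + 23·((6−1)·12 mod 25) = 1 + 23·10 = 231.
Check: 231 mod 25 = 6, 231 mod 23 = 1.

231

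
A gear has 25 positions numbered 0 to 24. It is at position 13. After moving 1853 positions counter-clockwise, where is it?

Dividing 1853 by 25 gives quotient 74 and remainder 3.
(13 − 3) mod 25 = 10.

10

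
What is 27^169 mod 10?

7

Last digits of 7^n: 7, 9, 3, 1 (period 4).
169 mod 4 = 1, so the last digit matches 7^1 = 7.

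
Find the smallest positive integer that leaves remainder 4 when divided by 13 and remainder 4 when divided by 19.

x ≡ 4 (mod 13) gives x ∈ {4}.
The first of these with x mod 19 = 4 is 4.

4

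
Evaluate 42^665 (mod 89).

72

Square-and-reduce mod 89: 42^1≡42, 42^2≡73, 42^4≡78, 42^8≡32, 42^16≡45, 42^32≡67, 42^64≡39, 42^128≡8, 42^256≡64, 42^512≡2.
Since 665 = 1 + 8 + 16 + 128 + 512 in binary, 42^665 ≡ 42·32·45·8·2 ≡ 72 (mod 89).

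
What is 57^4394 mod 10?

9

Last digits of 7^n: 7, 9, 3, 1 (period 4).
4394 leaves remainder 2 on division by 4, so 57^4394 ends in 9.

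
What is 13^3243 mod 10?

7

Last digits of 3^n: 3, 9, 7, 1 (period 4).
3243 leaves remainder 3 on division by 4, so 13^3243 ends in 7.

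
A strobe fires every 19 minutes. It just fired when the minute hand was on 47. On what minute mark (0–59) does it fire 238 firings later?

9

238·19 = 4522.
Dividing 4522 by 60 gives quotient 75 and remainder 22.
(47 + 22) mod 60 = 9.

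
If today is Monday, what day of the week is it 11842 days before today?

Dividing 11842 by 7 gives quotient 1691 and remainder 5.
Monday − 5 days → Wednesday.

Wednesday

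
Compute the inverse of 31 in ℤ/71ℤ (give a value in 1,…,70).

71 = 2·31 + 9
31 = 3·9 + 4
9 = 2·4 + 1
4 = 4·1 + 0
Back-substituting gives 31·55 ≡ 1 (mod 71).

55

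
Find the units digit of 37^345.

Last digits of 7^n: 7, 9, 3, 1 (period 4).
345 mod 4 = 1, so the last digit matches 7^1 = 7.

7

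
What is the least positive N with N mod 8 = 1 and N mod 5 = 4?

9

x ≡ 4 (mod 5) gives x ∈ {4, 9}.
The first of these with x mod 8 = 1 is 9.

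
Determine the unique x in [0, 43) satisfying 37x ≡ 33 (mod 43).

16

The inverse of 37 mod 43 is 7 (since 37·7 = 259 ≡ 1).
Multiplying both sides by 7: x ≡ 7·33 = 231 ≡ 16 (mod 43).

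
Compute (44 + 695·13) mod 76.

695·13 = 9035.
9035 mod 76 = 67 (since 118·76 = 8968).
(44 + 67) mod 76 = 35.

35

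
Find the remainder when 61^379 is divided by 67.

Square-and-reduce mod 67: 61^1≡61, 61^2≡36, 61^4≡23, 61^8≡60, 61^16≡49, 61^32≡56, 61^64≡54, 61^128≡35, 61^256≡19.
Since 379 = 1 + 2 + 8 + 16 + 32 + 64 + 256 in binary, 61^379 ≡ 61·36·60·49·56·54·19 ≡ 18 (mod 67).

18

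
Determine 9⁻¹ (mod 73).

9·65 = 585 = 8·73 + 1, so 9⁻¹ ≡ 65 (mod 73).

65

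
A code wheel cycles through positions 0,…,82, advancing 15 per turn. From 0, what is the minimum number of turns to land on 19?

The inverse of 15 mod 83 is 72 (since 15·72 = 1080 ≡ 1).
Multiplying both sides by 72: x ≡ 72·19 = 1368 ≡ 40 (mod 83).

40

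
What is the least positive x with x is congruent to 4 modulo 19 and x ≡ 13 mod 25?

213

x ≡ 4 (mod 19) gives x ∈ {4, 23, 42, 61, 80, 99, 118, 137, …}.
The first of these with x mod 25 = 13 is 213.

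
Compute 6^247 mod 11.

8

Successive squares of 6 mod 11: 6^1≡6, 6^2≡3, 6^4≡9, 6^8≡4, 6^16≡5, 6^32≡3, 6^64≡9, 6^128≡4.
247 = 1 + 2 + 4 + 16 + 32 + 64 + 128, so 6^247 ≡ 6·3·9·5·3·9·4 ≡ 8 (mod 11).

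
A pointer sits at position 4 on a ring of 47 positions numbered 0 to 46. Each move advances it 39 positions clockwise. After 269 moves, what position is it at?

269·39 = 10491.
10491 = 223·47 + 10, so 10491 mod 47 = 10.
(4 + 10) mod 47 = 14.

14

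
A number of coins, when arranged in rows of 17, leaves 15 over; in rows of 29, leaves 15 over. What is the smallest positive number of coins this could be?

15

Since 29·10 ≡ 1 (mod 17), take x = 15 + 29·((15−15)·10 mod 17) = 15 + 29·0 = 15.
Check: 15 mod 17 = 15, 15 mod 29 = 15.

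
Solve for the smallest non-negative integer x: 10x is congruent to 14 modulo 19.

9

10⁻¹ ≡ 2 (mod 19) because 10·2 = 20 = 1·19 + 1.
Multiplying both sides by 2: x ≡ 2·14 = 28 ≡ 9 (mod 19).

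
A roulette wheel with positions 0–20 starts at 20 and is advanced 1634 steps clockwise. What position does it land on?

Dividing 1634 by 21 gives quotient 77 and remainder 17.
(20 + 17) mod 21 = 16.

16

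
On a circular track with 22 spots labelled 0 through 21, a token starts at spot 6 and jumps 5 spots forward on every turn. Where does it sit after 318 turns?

12

318·5 = 1590.
Dividing 1590 by 22 gives quotient 72 and remainder 6.
(6 + 6) mod 22 = 12.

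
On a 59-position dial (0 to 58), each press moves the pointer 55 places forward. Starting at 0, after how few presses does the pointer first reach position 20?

The inverse of 55 mod 59 is 44 (since 55·44 = 2420 ≡ 1).
Multiplying both sides by 44: x ≡ 44·20 = 880 ≡ 54 (mod 59).

54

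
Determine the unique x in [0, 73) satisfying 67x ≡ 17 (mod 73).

The inverse of 67 mod 73 is 12 (since 67·12 = 804 ≡ 1).
Multiplying both sides by 12: x ≡ 12·17 = 204 ≡ 58 (mod 73).
Check: 67·58 = 3886 = 53·73 + 17.

58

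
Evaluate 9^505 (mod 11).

Square-and-reduce mod 11: 9^1≡9, 9^2≡4, 9^4≡5, 9^8≡3, 9^16≡9, 9^32≡4, 9^64≡5, 9^128≡3, 9^256≡9.
Since 505 = 1 + 8 + 16 + 32 + 64 + 128 + 256 in binary, 9^505 ≡ 9·3·9·4·5·3·9 ≡ 1 (mod 11).

1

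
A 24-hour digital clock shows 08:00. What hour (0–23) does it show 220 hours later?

12

220 = 9·24 + 4, so 220 mod 24 = 4.
(8 + 4) mod 24 = 12.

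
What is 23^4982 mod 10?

9

Last digits of 3^n: 3, 9, 7, 1 (period 4).
4982 leaves remainder 2 on division by 4, so 23^4982 ends in 9.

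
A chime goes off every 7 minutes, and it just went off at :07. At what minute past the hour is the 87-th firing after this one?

16

87·7 = 609.
609 − 10·60 = 9, so 609 ≡ 9 (mod 60).
(7 + 9) mod 60 = 16.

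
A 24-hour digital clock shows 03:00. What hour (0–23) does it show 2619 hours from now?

2619 = 109·24 + 3, so 2619 mod 24 = 3.
(3 + 3) mod 24 = 6.

6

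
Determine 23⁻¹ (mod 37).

23·29 = 667 = 18·37 + 1, so 23⁻¹ ≡ 29 (mod 37).

29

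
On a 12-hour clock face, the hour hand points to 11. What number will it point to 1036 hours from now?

3

Dividing 1036 by 12 gives quotient 86 and remainder 4.
11 + 4 → 3 on a 12-hour dial.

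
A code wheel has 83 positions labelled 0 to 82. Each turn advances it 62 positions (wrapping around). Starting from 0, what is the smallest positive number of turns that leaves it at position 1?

62·79 = 4898 = 59·83 + 1, so 62⁻¹ ≡ 79 (mod 83).

79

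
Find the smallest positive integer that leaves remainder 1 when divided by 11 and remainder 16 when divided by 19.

111

Since 19·7 ≡ 1 (mod 11), take x = 16 + 19·((1−16)·7 mod 11) = 16 + 19·5 = 111.
Check: 111 mod 11 = 1, 111 mod 19 = 16.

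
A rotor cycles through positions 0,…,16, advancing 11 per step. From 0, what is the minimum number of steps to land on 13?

12

The inverse of 11 mod 17 is 14 (since 11·14 = 154 ≡ 1).
So x ≡ 14·13 = 182 ≡ 12 (mod 17).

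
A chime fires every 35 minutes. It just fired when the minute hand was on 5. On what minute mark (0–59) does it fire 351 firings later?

50

351·35 = 12285.
12285 mod 60 = 45 (since 204·60 = 12240).
(5 + 45) mod 60 = 50.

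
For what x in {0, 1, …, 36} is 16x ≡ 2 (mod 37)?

14

16⁻¹ ≡ 7 (mod 37) because 16·7 = 112 = 3·37 + 1.
So x ≡ 7·2 = 14 ≡ 14 (mod 37).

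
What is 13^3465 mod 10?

3

Last digits of 3^n: 3, 9, 7, 1 (period 4).
3465 leaves remainder 1 on division by 4, so 13^3465 ends in 3.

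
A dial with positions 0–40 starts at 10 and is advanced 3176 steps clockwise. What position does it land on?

Dividing 3176 by 41 gives quotient 77 and remainder 19.
(10 + 19) mod 41 = 29.

29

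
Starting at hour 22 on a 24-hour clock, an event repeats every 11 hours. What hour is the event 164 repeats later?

164·11 = 1804.
1804 = 75·24 + 4, so 1804 mod 24 = 4.
(22 + 4) mod 24 = 2.

2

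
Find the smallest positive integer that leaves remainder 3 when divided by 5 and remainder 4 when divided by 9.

13

x ≡ 3 (mod 5) gives x ∈ {3, 8, 13}.
The first of these with x mod 9 = 4 is 13.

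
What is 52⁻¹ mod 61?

27

61 = 1·52 + 9
52 = 5·9 + 7
9 = 1·7 + 2
7 = 3·2 + 1
2 = 2·1 + 0
Back-substituting gives 52·27 ≡ 1 (mod 61).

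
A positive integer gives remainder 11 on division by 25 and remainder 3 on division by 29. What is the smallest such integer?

Since 29·19 ≡ 1 (mod 25), take x = 3 + 29·((11−3)·19 mod 25) = 3 + 29·2 = 61.
Check: 61 mod 25 = 11, 61 mod 29 = 3.

61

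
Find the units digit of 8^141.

Last digits of 8^n: 8, 4, 2, 6 (period 4).
141 mod 4 = 1, so the last digit matches 8^1 = 8.

8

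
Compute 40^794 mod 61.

14

Square-and-reduce mod 61: 40^1≡40, 40^2≡14, 40^4≡13, 40^8≡47, 40^16≡13, 40^32≡47, 40^64≡13, 40^128≡47, 40^256≡13, 40^512≡47.
794 = 2 + 8 + 16 + 256 + 512, so 40^794 ≡ 14·47·13·13·47 ≡ 14 (mod 61).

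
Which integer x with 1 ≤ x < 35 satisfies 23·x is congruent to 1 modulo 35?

35 = 1·23 + 12
23 = 1·12 + 11
12 = 1·11 + 1
11 = 11·1 + 0
Back-substituting gives 23·32 ≡ 1 (mod 35).

32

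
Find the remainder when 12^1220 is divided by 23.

Successive squares of 12 mod 23: 12^1≡12, 12^2≡6, 12^4≡13, 12^8≡8, 12^16≡18, 12^32≡2, 12^64≡4, 12^128≡16, 12^256≡3, 12^512≡9, 12^1024≡12.
1220 = 4 + 64 + 128 + 1024, so 12^1220 ≡ 13·4·16·12 ≡ 2 (mod 23).

2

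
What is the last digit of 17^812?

1

Powers of 7 mod 10 repeat with period 4: 7, 9, 3, 1.
812 leaves remainder 0 on division by 4, so 17^812 ends in 1.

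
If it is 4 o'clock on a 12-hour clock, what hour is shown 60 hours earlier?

4

Dividing 60 by 12 gives quotient 5 and remainder 0.
4 − 0 → 4 on a 12-hour dial.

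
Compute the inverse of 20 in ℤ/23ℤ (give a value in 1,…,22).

15

20·15 = 300 = 13·23 + 1, so 20⁻¹ ≡ 15 (mod 23).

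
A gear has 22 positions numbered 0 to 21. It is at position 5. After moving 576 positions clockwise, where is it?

576 mod 22 = 4 (since 26·22 = 572).
(5 + 4) mod 22 = 9.

9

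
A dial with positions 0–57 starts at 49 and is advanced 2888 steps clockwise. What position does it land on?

37

2888 − 49·58 = 46, so 2888 ≡ 46 (mod 58).
(49 + 46) mod 58 = 37.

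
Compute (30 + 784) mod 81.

Dividing 784 by 81 gives quotient 9 and remainder 55.
(30 + 55) mod 81 = 4.

4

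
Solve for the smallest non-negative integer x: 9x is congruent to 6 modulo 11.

8

9⁻¹ ≡ 5 (mod 11) because 9·5 = 45 = 4·11 + 1.
Multiplying both sides by 5: x ≡ 5·6 = 30 ≡ 8 (mod 11).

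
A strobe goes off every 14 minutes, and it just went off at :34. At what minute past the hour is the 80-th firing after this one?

80·14 = 1120.
1120 − 18·60 = 40, so 1120 ≡ 40 (mod 60).
(34 + 40) mod 60 = 14.

14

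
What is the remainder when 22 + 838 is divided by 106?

12

838 = 7·106 + 96, so 838 mod 106 = 96.
(22 + 96) mod 106 = 12.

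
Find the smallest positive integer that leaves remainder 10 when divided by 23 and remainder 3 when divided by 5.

Since 5·14 ≡ 1 (mod 23), take x = 3 + 5·((10−3)·14 mod 23) = 3 + 5·6 = 33.
Check: 33 mod 23 = 10, 33 mod 5 = 3.

33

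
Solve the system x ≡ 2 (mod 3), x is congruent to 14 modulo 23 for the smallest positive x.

x ≡ 2 (mod 3) gives x ∈ {2, 5, 8, 11, 14}.
The first of these with x mod 23 = 14 is 14.

14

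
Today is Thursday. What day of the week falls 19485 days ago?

19485 − 2783·7 = 4, so 19485 ≡ 4 (mod 7).
Thursday − 4 days → Sunday.

Sunday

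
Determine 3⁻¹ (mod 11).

4

11 = 3·3 + 2
3 = 1·2 + 1
2 = 2·1 + 0
Back-substituting gives 3·4 ≡ 1 (mod 11).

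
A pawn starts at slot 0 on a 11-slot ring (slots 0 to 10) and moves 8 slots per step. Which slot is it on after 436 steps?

436·8 = 3488.
Dividing 3488 by 11 gives quotient 317 and remainder 1.
(0 + 1) mod 11 = 1.

1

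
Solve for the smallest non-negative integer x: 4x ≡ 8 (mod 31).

4⁻¹ ≡ 8 (mod 31) because 4·8 = 32 = 1·31 + 1.
Multiplying both sides by 8: x ≡ 8·8 = 64 ≡ 2 (mod 31).

2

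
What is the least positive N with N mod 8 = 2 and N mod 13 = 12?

90

Since 13·5 ≡ 1 (mod 8), take x = 12 + 13·((2−12)·5 mod 8) = 12 + 13·6 = 90.
Check: 90 mod 8 = 2, 90 mod 13 = 12.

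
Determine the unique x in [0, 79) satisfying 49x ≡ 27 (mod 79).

7

The inverse of 49 mod 79 is 50 (since 49·50 = 2450 ≡ 1).
So x ≡ 50·27 = 1350 ≡ 7 (mod 79).
Check: 49·7 = 343 = 4·79 + 27.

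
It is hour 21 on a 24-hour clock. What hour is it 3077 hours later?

3077 = 128·24 + 5, so 3077 mod 24 = 5.
(21 + 5) mod 24 = 2.

2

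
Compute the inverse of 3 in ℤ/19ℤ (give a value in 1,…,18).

13

19 = 6·3 + 1
3 = 3·1 + 0
Back-substituting gives 3·13 ≡ 1 (mod 19).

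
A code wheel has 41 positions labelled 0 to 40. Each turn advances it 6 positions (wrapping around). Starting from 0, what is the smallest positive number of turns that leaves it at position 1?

7

6·7 = 42 = 1·41 + 1, so 6⁻¹ ≡ 7 (mod 41).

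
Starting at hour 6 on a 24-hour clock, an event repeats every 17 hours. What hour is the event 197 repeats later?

19

197·17 = 3349.
3349 = 139·24 + 13, so 3349 mod 24 = 13.
(6 + 13) mod 24 = 19.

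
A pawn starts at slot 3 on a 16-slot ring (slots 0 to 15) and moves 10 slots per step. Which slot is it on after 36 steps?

11

36·10 = 360.
360 − 22·16 = 8, so 360 ≡ 8 (mod 16).
(3 + 8) mod 16 = 11.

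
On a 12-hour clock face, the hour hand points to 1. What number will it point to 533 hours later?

6

533 = 44·12 + 5, so 533 mod 12 = 5.
1 + 5 → 6 on a 12-hour dial.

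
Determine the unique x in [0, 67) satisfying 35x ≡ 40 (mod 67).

The inverse of 35 mod 67 is 23 (since 35·23 = 805 ≡ 1).
Multiplying both sides by 23: x ≡ 23·40 = 920 ≡ 49 (mod 67).

49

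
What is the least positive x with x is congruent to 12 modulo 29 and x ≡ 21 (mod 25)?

x ≡ 21 (mod 25) gives x ∈ {21, 46, 71, 96, 121, 146, 171, 196, …}.
The first of these with x mod 29 = 12 is 621.

621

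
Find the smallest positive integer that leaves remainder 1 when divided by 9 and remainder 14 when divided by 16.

46

Since 16·4 ≡ 1 (mod 9), take x = 14 + 16·((1−14)·4 mod 9) = 14 + 16·2 = 46.
Check: 46 mod 9 = 1, 46 mod 16 = 14.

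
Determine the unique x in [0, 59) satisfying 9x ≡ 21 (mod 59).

The inverse of 9 mod 59 is 46 (since 9·46 = 414 ≡ 1).
So x ≡ 46·21 = 966 ≡ 22 (mod 59).
Check: 9·22 = 198 = 3·59 + 21.

22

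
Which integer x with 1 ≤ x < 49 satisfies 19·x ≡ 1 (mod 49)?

49 = 2·19 + 11
19 = 1·11 + 8
11 = 1·8 + 3
8 = 2·3 + 2
3 = 1·2 + 1
2 = 2·1 + 0
Back-substituting gives 19·31 ≡ 1 (mod 49).

31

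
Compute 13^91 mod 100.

Square-and-reduce mod 100: 13^1≡13, 13^2≡69, 13^4≡61, 13^8≡21, 13^16≡41, 13^32≡81, 13^64≡61.
Since 91 = 1 + 2 + 8 + 16 + 64 in binary, 13^91 ≡ 13·69·21·41·61 ≡ 37 (mod 100).

37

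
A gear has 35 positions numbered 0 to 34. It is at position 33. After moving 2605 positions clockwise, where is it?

2605 mod 35 = 15 (since 74·35 = 2590).
(33 + 15) mod 35 = 13.

13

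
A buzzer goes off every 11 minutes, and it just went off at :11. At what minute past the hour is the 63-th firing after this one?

63·11 = 693.
693 mod 60 = 33 (since 11·60 = 660).
(11 + 33) mod 60 = 44.

44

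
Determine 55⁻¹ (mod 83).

80

83 = 1·55 + 28
55 = 1·28 + 27
28 = 1·27 + 1
27 = 27·1 + 0
Back-substituting gives 55·80 ≡ 1 (mod 83).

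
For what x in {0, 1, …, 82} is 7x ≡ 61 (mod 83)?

The inverse of 7 mod 83 is 12 (since 7·12 = 84 ≡ 1).
So x ≡ 12·61 = 732 ≡ 68 (mod 83).
Check: 7·68 = 476 = 5·83 + 61.

68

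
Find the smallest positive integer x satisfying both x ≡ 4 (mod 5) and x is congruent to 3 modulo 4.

19

x ≡ 3 (mod 4) gives x ∈ {3, 7, 11, 15, 19}.
The first of these with x mod 5 = 4 is 19.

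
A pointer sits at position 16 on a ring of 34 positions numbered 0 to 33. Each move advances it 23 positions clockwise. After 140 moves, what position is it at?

140·23 = 3220.
Dividing 3220 by 34 gives quotient 94 and remainder 24.
(16 + 24) mod 34 = 6.

6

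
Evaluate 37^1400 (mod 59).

Square-and-reduce mod 59: 37^1≡37, 37^2≡12, 37^4≡26, 37^8≡27, 37^16≡21, 37^32≡28, 37^64≡17, 37^128≡53, 37^256≡36, 37^512≡57, 37^1024≡4.
Since 1400 = 8 + 16 + 32 + 64 + 256 + 1024 in binary, 37^1400 ≡ 27·21·28·17·36·4 ≡ 27 (mod 59).

27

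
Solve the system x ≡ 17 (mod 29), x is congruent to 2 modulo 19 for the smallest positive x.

x ≡ 2 (mod 19) gives x ∈ {2, 21, 40, 59, 78, 97, 116, 135, …}.
The first of these with x mod 29 = 17 is 249.

249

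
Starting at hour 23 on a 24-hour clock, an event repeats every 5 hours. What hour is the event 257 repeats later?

12

257·5 = 1285.
1285 = 53·24 + 13, so 1285 mod 24 = 13.
(23 + 13) mod 24 = 12.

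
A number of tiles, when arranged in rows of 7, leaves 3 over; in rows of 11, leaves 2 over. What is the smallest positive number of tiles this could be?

x ≡ 3 (mod 7) gives x ∈ {3, 10, 17, 24}.
The first of these with x mod 11 = 2 is 24.

24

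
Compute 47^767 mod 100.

Successive squares of 47 mod 100: 47^1≡47, 47^2≡9, 47^4≡81, 47^8≡61, 47^16≡21, 47^32≡41, 47^64≡81, 47^128≡61, 47^256≡21, 47^512≡41.
Since 767 = 1 + 2 + 4 + 8 + 16 + 32 + 64 + 128 + 512 in binary, 47^767 ≡ 47·9·81·61·21·41·81·61·41 ≡ 63 (mod 100).

63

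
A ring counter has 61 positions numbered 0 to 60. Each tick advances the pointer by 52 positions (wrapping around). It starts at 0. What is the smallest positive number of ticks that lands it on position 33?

37

52⁻¹ ≡ 27 (mod 61) because 52·27 = 1404 = 23·61 + 1.
So x ≡ 27·33 = 891 ≡ 37 (mod 61).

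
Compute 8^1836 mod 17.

Successive squares of 8 mod 17: 8^1≡8, 8^2≡13, 8^4≡16, 8^8≡1, 8^16≡1, 8^32≡1, 8^64≡1, 8^128≡1, 8^256≡1, 8^512≡1, 8^1024≡1.
1836 = 4 + 8 + 32 + 256 + 512 + 1024, so 8^1836 ≡ 16·1·1·1·1·1 ≡ 16 (mod 17).

16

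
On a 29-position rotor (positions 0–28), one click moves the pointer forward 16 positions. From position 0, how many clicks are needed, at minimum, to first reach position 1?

20

16·20 = 320 = 11·29 + 1, so 16⁻¹ ≡ 20 (mod 29).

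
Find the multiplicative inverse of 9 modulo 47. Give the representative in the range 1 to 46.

47 = 5·9 + 2
9 = 4·2 + 1
2 = 2·1 + 0
Back-substituting gives 9·21 ≡ 1 (mod 47).

21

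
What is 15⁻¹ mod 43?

23

15·23 = 345 = 8·43 + 1, so 15⁻¹ ≡ 23 (mod 43).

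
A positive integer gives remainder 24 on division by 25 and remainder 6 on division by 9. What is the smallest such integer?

24

Since 9·14 ≡ 1 (mod 25), take x = 6 + 9·((24−6)·14 mod 25) = 6 + 9·2 = 24.
Check: 24 mod 25 = 24, 24 mod 9 = 6.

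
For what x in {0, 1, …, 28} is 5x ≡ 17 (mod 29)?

15

5⁻¹ ≡ 6 (mod 29) because 5·6 = 30 = 1·29 + 1.
Multiplying both sides by 6: x ≡ 6·17 = 102 ≡ 15 (mod 29).
Check: 5·15 = 75 = 2·29 + 17.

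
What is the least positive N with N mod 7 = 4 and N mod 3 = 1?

4

x ≡ 1 (mod 3) gives x ∈ {1, 4}.
The first of these with x mod 7 = 4 is 4.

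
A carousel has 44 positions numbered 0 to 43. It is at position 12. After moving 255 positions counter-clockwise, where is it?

21

255 = 5·44 + 35, so 255 mod 44 = 35.
(12 − 35) mod 44 = 21.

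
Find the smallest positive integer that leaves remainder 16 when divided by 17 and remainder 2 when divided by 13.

67

x ≡ 2 (mod 13) gives x ∈ {2, 15, 28, 41, 54, 67}.
The first of these with x mod 17 = 16 is 67.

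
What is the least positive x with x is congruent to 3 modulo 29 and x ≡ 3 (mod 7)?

3

x ≡ 3 (mod 7) gives x ∈ {3}.
The first of these with x mod 29 = 3 is 3.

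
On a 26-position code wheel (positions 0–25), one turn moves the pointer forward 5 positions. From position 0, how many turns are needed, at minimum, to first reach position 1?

21

5·21 = 105 = 4·26 + 1, so 5⁻¹ ≡ 21 (mod 26).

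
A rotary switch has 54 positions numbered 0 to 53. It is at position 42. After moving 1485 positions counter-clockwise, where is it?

1485 = 27·54 + 27, so 1485 mod 54 = 27.
(42 − 27) mod 54 = 15.

15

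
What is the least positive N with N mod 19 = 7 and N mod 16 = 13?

x ≡ 13 (mod 16) gives x ∈ {13, 29, 45}.
The first of these with x mod 19 = 7 is 45.

45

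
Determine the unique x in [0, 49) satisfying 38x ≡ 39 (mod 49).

41

The inverse of 38 mod 49 is 40 (since 38·40 = 1520 ≡ 1).
Multiplying both sides by 40: x ≡ 40·39 = 1560 ≡ 41 (mod 49).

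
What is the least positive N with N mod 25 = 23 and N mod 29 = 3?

148

x ≡ 23 (mod 25) gives x ∈ {23, 48, 73, 98, 123, 148}.
The first of these with x mod 29 = 3 is 148.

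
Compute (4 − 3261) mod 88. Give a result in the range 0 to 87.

87

3261 − 37·88 = 5, so 3261 ≡ 5 (mod 88).
(4 − 5) mod 88 = 87.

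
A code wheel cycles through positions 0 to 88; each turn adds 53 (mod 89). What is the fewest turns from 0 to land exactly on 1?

89 = 1·53 + 36
53 = 1·36 + 17
36 = 2·17 + 2
17 = 8·2 + 1
2 = 2·1 + 0
Back-substituting gives 53·42 ≡ 1 (mod 89).

42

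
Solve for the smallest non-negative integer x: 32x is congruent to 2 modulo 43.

32⁻¹ ≡ 39 (mod 43) because 32·39 = 1248 = 29·43 + 1.
So x ≡ 39·2 = 78 ≡ 35 (mod 43).

35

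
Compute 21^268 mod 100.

61

By repeated squaring mod 100: 21^1≡21, 21^2≡41, 21^4≡81, 21^8≡61, 21^16≡21, 21^32≡41, 21^64≡81, 21^128≡61, 21^256≡21.
Since 268 = 4 + 8 + 256 in binary, 21^268 ≡ 81·61·21 ≡ 61 (mod 100).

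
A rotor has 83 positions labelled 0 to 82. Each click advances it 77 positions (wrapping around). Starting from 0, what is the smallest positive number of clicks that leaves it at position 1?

69

83 = 1·77 + 6
77 = 12·6 + 5
6 = 1·5 + 1
5 = 5·1 + 0
Back-substituting gives 77·69 ≡ 1 (mod 83).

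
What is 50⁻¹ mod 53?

50·35 = 1750 = 33·53 + 1, so 50⁻¹ ≡ 35 (mod 53).

35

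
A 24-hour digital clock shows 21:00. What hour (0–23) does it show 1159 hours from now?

1159 mod 24 = 7 (since 48·24 = 1152).
(21 + 7) mod 24 = 4.

4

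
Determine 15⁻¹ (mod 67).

15·9 = 135 = 2·67 + 1, so 15⁻¹ ≡ 9 (mod 67).

9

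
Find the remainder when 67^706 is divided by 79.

38

Successive squares of 67 mod 79: 67^1≡67, 67^2≡65, 67^4≡38, 67^8≡22, 67^16≡10, 67^32≡21, 67^64≡46, 67^128≡62, 67^256≡52, 67^512≡18.
706 = 2 + 64 + 128 + 512, so 67^706 ≡ 65·46·62·18 ≡ 38 (mod 79).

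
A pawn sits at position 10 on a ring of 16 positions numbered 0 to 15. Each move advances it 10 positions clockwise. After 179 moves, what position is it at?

8

179·10 = 1790.
1790 − 111·16 = 14, so 1790 ≡ 14 (mod 16).
(10 + 14) mod 16 = 8.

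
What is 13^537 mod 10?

Powers of 3 mod 10 repeat with period 4: 3, 9, 7, 1.
537 mod 4 = 1, so the last digit matches 3^1 = 3.

3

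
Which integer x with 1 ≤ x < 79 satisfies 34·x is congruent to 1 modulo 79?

34·7 = 238 = 3·79 + 1, so 34⁻¹ ≡ 7 (mod 79).

7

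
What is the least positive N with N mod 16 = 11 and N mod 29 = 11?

Since 29·5 ≡ 1 (mod 16), take x = 11 + 29·((11−11)·5 mod 16) = 11 + 29·0 = 11.
Check: 11 mod 16 = 11, 11 mod 29 = 11.

11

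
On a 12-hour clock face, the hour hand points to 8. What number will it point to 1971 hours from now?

1971 mod 12 = 3 (since 164·12 = 1968).
8 + 3 → 11 on a 12-hour dial.

11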